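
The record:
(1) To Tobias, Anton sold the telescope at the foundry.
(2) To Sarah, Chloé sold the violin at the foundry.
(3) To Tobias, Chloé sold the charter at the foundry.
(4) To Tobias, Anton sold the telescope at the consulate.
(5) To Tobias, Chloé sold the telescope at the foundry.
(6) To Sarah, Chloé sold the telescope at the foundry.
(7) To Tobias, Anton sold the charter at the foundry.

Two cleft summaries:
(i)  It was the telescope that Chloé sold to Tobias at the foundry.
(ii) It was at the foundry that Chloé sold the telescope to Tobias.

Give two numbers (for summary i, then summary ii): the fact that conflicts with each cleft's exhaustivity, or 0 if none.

Summary (i) focuses "the telescope" (the thing); background agent = Chloé, recipient = Tobias, setting = at the foundry. Fact (3) matches that background with thing = the charter — refutes (i).
Summary (ii) focuses "at the foundry" (the setting); background agent = Chloé, thing = the telescope, recipient = Tobias. No fact matches that background with a different setting, so 0.

3, 0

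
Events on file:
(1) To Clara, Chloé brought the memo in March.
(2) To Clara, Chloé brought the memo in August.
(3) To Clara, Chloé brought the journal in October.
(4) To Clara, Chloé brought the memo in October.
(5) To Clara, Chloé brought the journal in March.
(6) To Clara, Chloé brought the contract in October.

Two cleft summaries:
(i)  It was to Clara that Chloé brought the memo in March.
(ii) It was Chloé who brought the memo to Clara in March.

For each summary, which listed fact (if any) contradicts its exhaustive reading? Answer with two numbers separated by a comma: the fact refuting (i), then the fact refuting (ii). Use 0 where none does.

0, 0

(i): focus "Clara". No fact shares same agent, thing, setting (Chloé / the memo / in March) with a different recipient. 0.
(ii): focus "Chloé". No fact shares same thing, recipient, setting (the memo / Clara / in March) with a different agent. 0.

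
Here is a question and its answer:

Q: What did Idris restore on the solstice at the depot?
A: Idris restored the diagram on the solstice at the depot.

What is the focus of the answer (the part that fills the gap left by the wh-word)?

The wh-word "what" asks about the direct object.
In the answer, "Idris", "at the depot" and "on the solstice" are given — repeated from the question.
The constituent filling the direct object gap is "the diagram"; that is the focus and would carry nuclear stress.

the diagram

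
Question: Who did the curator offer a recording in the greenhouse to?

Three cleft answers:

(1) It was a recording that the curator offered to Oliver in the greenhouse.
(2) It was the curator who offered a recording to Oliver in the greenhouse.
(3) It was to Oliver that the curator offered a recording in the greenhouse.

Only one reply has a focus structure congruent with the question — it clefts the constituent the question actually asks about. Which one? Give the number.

3

The question word "who" targets the recipient.
Option (1) clefts "a recording" — the direct object, not what was asked.
Option (2) clefts "the curator" — the subject (agent), not what was asked.
Option (3) clefts "to Oliver" — that matches what the question asks about.
So the congruent reply is (3).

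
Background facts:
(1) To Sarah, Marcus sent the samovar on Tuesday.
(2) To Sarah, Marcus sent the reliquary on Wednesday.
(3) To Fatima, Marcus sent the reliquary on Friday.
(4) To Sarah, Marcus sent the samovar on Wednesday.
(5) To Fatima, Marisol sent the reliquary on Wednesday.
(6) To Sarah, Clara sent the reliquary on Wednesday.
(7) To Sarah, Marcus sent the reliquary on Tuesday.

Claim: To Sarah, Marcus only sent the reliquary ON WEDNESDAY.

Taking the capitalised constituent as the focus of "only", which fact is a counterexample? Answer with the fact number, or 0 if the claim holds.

The capitals mark "on Wednesday" as focus. So "only" rules out other settings, with the rest (same agent, thing, recipient (Marcus / the reliquary / Sarah)) as background.
Fact (7) matches on same agent, thing, recipient (Marcus / the reliquary / Sarah), but has setting = on Tuesday instead. That refutes the claim.

7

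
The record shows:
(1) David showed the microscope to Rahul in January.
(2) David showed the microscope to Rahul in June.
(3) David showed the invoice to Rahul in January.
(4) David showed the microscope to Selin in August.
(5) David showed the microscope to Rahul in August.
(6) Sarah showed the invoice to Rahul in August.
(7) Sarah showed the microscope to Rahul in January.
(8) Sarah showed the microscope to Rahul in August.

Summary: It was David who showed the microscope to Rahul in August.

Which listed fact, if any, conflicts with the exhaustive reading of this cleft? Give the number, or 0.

8

The cleft puts "David" in focus and presupposes the open proposition with the microscope as thing and Rahul as recipient and in August as setting.
The exhaustive reading says no other agent fits that background.
Fact (8) shares the background but with agent = Sarah; exhaustivity is violated.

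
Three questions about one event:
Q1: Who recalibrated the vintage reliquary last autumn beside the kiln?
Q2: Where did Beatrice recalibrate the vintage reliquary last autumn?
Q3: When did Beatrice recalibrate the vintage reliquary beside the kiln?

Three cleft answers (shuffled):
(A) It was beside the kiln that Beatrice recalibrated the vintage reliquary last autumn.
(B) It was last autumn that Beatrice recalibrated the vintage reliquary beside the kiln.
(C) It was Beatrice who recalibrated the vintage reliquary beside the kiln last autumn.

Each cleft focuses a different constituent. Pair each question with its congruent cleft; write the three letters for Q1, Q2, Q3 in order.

Q1 asks about the subject (agent); cleft (C) focuses "Beatrice", which is the subject (agent) — so Q1 → C.
Q2 asks about the location; cleft (A) focuses "beside the kiln", which is the location — so Q2 → A.
Q3 asks about the time; cleft (B) focuses "last autumn", which is the time — so Q3 → B.
Mapping: Q1→C, Q2→A, Q3→B.

CAB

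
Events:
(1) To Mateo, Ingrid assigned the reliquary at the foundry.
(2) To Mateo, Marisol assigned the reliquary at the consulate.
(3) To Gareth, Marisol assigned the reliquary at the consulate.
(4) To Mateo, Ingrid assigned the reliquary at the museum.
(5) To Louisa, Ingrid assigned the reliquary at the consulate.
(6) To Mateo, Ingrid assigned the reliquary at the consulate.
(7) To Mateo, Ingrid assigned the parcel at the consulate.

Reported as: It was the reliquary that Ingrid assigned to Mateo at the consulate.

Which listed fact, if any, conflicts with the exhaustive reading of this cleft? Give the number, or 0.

7

The cleft puts "the reliquary" in focus and presupposes the open proposition with Ingrid as agent and Mateo as recipient and at the consulate as setting.
The exhaustive reading says no other thing fits that background.
But fact (7) also has Ingrid as agent and Mateo as recipient and at the consulate as setting, with thing = the parcel — so the exhaustive reading fails.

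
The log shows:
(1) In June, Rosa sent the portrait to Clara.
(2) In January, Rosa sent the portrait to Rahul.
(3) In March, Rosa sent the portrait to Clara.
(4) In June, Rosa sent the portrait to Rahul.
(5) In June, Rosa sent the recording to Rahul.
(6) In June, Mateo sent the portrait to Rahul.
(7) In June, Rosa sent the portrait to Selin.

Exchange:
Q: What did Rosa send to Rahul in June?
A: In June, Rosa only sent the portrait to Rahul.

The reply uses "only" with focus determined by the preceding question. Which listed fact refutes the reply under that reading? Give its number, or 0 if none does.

Answering "What did ...?" puts focus on the thing — here, "the portrait".
So "only" ranges over things; the rest (Rosa as agent and Rahul as recipient and in June as setting) is presupposed.
Fact (5) keeps Rosa as agent and Rahul as recipient and in June as setting but has thing = the recording; that refutes the reply.
(Fact (1) would refute a reading with focus on the recipient — but that is not what the question asks.)

5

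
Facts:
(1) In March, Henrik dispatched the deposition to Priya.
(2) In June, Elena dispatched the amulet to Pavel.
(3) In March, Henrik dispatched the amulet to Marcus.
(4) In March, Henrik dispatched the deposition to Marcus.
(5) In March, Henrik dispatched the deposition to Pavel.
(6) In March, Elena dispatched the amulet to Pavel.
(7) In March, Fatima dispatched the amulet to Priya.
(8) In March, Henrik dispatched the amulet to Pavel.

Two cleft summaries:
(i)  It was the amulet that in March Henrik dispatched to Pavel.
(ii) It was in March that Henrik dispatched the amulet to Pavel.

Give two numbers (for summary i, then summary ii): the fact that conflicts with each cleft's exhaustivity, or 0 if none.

Summary (i) focuses "the amulet" (the thing); background agent = Henrik, recipient = Pavel, setting = in March. Fact (5) matches that background with thing = the deposition — refutes (i).
Summary (ii) focuses "in March" (the setting); background agent = Henrik, thing = the amulet, recipient = Pavel. No fact matches that background with a different setting, so 0.

5, 0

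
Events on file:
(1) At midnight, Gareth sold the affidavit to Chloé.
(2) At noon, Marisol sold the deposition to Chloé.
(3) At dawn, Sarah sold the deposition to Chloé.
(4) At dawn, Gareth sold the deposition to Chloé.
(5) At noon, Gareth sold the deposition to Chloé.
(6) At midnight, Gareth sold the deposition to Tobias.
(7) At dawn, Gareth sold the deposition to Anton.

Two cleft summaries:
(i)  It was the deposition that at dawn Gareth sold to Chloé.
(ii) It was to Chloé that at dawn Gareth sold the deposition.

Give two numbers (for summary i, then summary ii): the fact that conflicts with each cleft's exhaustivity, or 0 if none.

Summary (i) focuses "the deposition" (the thing); background Gareth as agent and Chloé as recipient and at dawn as setting. No fact matches that background with a different thing, so 0.
Summary (ii) focuses "Chloé" (the recipient); background Gareth as agent and the deposition as thing and at dawn as setting. Fact (7) matches that background with recipient = Anton — refutes (ii).

0, 7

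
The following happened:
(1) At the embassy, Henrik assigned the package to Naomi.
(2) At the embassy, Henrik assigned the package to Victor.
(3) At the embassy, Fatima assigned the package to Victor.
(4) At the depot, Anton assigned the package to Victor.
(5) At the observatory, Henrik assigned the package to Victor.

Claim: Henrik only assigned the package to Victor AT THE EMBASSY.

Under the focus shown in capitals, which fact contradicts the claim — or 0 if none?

5

Focus (in capitals) is "at the embassy" — the setting. "Only" excludes alternative settings while holding fixed same agent, thing, recipient (Henrik / the package / Victor).
Fact (5) matches on same agent, thing, recipient (Henrik / the package / Victor), but has setting = at the observatory instead. That refutes the claim.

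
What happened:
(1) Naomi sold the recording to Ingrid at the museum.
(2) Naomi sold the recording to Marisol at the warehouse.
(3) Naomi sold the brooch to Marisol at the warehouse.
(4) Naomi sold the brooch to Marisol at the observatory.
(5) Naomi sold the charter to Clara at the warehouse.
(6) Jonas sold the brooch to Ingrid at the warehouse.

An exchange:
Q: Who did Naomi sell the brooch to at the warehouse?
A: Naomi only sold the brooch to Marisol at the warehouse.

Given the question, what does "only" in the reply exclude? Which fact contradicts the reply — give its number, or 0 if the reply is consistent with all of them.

Answering "Who did ... to ...?" puts focus on the recipient — here, "Marisol".
"Only" then excludes alternative recipients while the background — same agent, thing, setting (Naomi / the brooch / at the warehouse) — is held fixed.
No listed fact shares that background with another recipient. Nothing contradicts the reply.
(Fact (4) would refute a reading with focus on the setting — but that is not what the question asks.)

0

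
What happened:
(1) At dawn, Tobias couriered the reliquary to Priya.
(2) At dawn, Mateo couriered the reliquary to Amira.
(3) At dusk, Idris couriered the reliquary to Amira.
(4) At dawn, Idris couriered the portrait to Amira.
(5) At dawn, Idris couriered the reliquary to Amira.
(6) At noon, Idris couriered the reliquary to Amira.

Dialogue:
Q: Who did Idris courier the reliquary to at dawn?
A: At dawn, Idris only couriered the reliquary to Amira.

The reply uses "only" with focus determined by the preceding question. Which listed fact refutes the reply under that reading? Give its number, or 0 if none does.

0

The question "Who did ... to ...?" targets the recipient, so in the reply the focus falls on "Amira".
"Only" then excludes alternative recipients while the background — agent = Idris, thing = the reliquary, setting = at dawn — is held fixed.
No listed fact shares that background with another recipient. Nothing contradicts the reply.
(Fact (4) would refute a reading with focus on the thing — but that is not what the question asks.)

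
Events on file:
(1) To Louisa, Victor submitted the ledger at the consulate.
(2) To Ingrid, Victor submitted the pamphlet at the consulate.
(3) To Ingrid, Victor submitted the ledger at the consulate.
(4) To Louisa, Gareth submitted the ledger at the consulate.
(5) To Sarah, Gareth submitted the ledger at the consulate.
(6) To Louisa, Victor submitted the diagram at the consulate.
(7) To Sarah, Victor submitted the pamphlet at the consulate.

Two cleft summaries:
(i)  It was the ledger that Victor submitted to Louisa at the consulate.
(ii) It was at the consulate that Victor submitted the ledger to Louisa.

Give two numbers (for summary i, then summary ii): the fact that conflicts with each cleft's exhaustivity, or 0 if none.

(i): focus "the ledger". Looking for same agent, recipient, setting (Victor / Louisa / at the consulate) with some other thing — fact (6) has the diagram there. Refuted.
(ii): focus "at the consulate". No fact shares same agent, thing, recipient (Victor / the ledger / Louisa) with a different setting. 0.

6, 0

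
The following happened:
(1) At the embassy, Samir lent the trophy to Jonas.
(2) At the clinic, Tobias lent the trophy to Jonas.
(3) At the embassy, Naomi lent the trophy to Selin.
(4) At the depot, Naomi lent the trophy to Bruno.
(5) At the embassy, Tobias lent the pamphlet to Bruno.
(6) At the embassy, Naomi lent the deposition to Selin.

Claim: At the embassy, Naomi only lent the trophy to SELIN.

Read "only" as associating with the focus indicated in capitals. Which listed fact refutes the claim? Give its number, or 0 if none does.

0

Focus (in capitals) is "Selin" — the recipient. "Only" excludes alternative recipients while holding fixed agent = Naomi, thing = the trophy, setting = at the embassy.
Every other fact changes something in the background, not just the recipient. Nothing refutes the claim.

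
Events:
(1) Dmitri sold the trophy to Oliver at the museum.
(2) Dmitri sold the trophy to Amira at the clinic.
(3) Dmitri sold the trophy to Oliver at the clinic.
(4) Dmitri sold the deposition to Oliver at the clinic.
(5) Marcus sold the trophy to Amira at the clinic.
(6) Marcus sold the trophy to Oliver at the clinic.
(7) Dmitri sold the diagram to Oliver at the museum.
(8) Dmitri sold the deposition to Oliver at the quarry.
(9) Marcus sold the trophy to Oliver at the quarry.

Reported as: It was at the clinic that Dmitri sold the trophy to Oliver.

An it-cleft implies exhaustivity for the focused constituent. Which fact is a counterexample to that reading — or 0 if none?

The cleft puts "at the clinic" in focus and presupposes the open proposition with Dmitri as agent and the trophy as thing and Oliver as recipient.
The exhaustive reading says no other setting fits that background.
Fact (1) shares the background but with setting = at the museum; exhaustivity is violated.

1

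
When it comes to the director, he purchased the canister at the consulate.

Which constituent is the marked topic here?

The construction explicitly marks "the director" as what the sentence is about — the topic.
The remainder of the clause is the comment (what is said about the topic).

the director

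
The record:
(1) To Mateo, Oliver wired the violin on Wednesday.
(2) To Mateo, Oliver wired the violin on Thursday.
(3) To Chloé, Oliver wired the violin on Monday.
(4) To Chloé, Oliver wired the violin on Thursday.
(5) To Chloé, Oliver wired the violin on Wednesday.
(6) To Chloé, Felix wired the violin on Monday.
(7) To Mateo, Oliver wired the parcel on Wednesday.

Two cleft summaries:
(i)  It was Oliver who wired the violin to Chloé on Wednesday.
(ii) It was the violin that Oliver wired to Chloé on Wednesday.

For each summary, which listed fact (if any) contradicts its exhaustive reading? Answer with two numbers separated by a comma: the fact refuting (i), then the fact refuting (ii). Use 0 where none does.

(i): focus "Oliver". No fact shares the violin as thing and Chloé as recipient and on Wednesday as setting with a different agent. 0.
(ii): focus "the violin". No fact shares Oliver as agent and Chloé as recipient and on Wednesday as setting with a different thing. 0.

0, 0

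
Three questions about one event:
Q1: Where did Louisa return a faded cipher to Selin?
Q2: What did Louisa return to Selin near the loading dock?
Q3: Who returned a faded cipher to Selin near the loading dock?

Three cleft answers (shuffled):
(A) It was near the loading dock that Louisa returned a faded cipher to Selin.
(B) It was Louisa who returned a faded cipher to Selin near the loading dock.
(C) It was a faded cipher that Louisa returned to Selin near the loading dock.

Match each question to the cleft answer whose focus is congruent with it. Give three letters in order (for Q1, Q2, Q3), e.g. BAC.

Q1 asks about the location; cleft (A) focuses "near the loading dock", which is the location — so Q1 → A.
Q2 asks about the direct object; cleft (C) focuses "a faded cipher", which is the direct object — so Q2 → C.
Q3 asks about the subject (agent); cleft (B) focuses "Louisa", which is the subject (agent) — so Q3 → B.
Mapping: Q1→A, Q2→C, Q3→B.

ACB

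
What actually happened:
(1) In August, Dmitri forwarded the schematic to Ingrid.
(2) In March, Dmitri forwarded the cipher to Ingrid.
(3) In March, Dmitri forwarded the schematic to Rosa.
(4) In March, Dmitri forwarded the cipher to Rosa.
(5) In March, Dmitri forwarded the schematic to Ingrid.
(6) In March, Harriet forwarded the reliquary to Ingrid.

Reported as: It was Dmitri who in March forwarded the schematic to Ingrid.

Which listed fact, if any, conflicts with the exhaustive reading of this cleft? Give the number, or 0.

0

The cleft puts "Dmitri" in focus and presupposes the open proposition with the schematic as thing and Ingrid as recipient and in March as setting.
Exhaustivity: Dmitri is the only agent satisfying that background.
Every other fact differs from the presupposition on some backgrounded slot, so none challenges the exhaustivity.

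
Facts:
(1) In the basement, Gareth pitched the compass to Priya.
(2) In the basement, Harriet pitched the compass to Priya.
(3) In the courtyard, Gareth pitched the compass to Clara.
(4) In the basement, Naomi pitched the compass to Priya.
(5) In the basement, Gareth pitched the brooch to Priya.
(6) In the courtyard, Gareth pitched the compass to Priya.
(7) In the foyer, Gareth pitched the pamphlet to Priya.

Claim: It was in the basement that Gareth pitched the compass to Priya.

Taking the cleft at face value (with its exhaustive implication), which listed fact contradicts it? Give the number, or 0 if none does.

Focus of the cleft: "in the basement" (the setting). Presupposed background: same agent, thing, recipient (Gareth / the compass / Priya).
Exhaustivity: in the basement is the only setting satisfying that background.
But fact (6) also has same agent, thing, recipient (Gareth / the compass / Priya), with setting = in the courtyard — so the exhaustive reading fails.

6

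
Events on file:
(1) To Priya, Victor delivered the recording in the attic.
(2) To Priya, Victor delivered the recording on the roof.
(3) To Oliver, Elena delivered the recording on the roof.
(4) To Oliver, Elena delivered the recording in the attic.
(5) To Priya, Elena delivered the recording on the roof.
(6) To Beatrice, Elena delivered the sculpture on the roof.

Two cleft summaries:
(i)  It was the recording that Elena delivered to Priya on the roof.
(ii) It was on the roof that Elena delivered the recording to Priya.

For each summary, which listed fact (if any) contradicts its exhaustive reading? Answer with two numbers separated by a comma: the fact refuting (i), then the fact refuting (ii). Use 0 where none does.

0, 0

Summary (i) focuses "the recording" (the thing); background agent = Elena, recipient = Priya, setting = on the roof. No fact matches that background with a different thing, so 0.
Summary (ii) focuses "on the roof" (the setting); background agent = Elena, thing = the recording, recipient = Priya. No fact matches that background with a different setting, so 0.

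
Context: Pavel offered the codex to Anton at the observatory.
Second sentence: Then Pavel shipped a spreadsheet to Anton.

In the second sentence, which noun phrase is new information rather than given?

"Pavel" and "Anton" in the second sentence are given — already mentioned in the context.
"a spreadsheet" has no antecedent in the context; it is discourse-new (the indefinite article also signals a new referent).

a spreadsheet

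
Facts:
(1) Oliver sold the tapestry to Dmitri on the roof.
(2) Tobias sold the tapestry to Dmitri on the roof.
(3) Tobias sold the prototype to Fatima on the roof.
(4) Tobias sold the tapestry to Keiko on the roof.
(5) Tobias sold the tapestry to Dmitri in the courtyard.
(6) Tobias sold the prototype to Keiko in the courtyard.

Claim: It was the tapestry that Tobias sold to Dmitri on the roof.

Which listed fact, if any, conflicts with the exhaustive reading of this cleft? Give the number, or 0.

0

The cleft puts "the tapestry" in focus and presupposes the open proposition with Tobias as agent and Dmitri as recipient and on the roof as setting.
The exhaustive reading says no other thing fits that background.
Every other fact differs from the presupposition on some backgrounded slot, so none challenges the exhaustivity.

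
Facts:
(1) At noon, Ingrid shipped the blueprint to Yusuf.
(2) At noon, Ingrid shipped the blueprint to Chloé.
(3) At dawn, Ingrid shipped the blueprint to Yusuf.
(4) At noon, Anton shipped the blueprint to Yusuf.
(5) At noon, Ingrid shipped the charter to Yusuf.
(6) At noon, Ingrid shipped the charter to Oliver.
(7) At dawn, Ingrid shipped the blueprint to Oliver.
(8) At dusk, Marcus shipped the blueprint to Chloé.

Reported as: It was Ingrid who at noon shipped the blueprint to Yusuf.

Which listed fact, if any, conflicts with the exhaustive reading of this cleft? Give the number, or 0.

Focus of the cleft: "Ingrid" (the agent). Presupposed background: the blueprint as thing and Yusuf as recipient and at noon as setting.
Exhaustivity: Ingrid is the only agent satisfying that background.
Fact (4) shares the background but with agent = Anton; exhaustivity is violated.

4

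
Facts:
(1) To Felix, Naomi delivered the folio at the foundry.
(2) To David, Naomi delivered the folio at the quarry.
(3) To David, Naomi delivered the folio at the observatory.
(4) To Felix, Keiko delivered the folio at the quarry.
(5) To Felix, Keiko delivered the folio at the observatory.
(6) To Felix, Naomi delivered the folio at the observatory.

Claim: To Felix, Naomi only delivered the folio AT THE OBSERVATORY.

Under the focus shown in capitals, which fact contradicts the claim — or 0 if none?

The capitals mark "at the observatory" as focus. So "only" rules out other settings, with the rest (agent = Naomi, thing = the folio, recipient = Felix) as background.
Fact (1) matches on agent = Naomi, thing = the folio, recipient = Felix, but has setting = at the foundry instead. That refutes the claim.

1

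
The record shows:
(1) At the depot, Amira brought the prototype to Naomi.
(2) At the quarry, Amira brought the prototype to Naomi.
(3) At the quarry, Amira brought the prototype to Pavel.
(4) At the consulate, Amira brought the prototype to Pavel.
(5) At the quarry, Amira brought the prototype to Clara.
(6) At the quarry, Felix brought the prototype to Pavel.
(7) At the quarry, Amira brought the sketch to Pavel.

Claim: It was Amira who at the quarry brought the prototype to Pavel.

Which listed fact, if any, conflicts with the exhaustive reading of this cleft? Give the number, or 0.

Focus of the cleft: "Amira" (the agent). Presupposed background: thing = the prototype, recipient = Pavel, setting = at the quarry.
Exhaustivity: Amira is the only agent satisfying that background.
Fact (6) shares the background but with agent = Felix; exhaustivity is violated.

6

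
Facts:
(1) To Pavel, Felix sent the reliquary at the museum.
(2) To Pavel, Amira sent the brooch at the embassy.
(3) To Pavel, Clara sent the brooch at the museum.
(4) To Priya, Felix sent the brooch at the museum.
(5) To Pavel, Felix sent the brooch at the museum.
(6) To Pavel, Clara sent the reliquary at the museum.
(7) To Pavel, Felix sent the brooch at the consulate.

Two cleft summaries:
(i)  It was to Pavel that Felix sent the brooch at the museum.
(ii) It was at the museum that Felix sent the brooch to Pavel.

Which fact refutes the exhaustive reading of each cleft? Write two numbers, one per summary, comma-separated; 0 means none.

4, 7

Summary (i) focuses "Pavel" (the recipient); background same agent, thing, setting (Felix / the brooch / at the museum). Fact (4) matches that background with recipient = Priya — refutes (i).
Summary (ii) focuses "at the museum" (the setting); background same agent, thing, recipient (Felix / the brooch / Pavel). Fact (7) matches that background with setting = at the consulate — refutes (ii).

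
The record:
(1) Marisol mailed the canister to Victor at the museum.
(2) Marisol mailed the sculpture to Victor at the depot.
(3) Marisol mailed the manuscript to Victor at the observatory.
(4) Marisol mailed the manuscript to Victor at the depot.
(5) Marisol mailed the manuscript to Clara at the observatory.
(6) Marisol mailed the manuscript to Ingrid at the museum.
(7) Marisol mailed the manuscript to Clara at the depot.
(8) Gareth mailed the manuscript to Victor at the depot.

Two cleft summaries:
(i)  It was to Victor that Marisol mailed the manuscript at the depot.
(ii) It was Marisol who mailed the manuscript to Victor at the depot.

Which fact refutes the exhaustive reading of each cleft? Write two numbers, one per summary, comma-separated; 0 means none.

7, 8

(i): focus "Victor". Looking for agent = Marisol, thing = the manuscript, setting = at the depot with some other recipient — fact (7) has Clara there. Refuted.
(ii): focus "Marisol". Looking for thing = the manuscript, recipient = Victor, setting = at the depot with some other agent — fact (8) has Gareth there. Refuted.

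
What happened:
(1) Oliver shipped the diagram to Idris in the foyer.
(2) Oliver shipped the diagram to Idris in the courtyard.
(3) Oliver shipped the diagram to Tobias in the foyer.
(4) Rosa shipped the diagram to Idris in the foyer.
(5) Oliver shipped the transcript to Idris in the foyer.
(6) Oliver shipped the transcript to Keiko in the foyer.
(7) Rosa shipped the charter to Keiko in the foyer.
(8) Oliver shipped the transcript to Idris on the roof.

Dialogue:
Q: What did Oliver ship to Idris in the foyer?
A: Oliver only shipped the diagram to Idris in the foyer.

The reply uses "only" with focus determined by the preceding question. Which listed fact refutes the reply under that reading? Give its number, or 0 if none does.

Answering "What did ...?" puts focus on the thing — here, "the diagram".
"Only" then excludes alternative things while the background — agent = Oliver, recipient = Idris, setting = in the foyer — is held fixed.
Fact (5) keeps agent = Oliver, recipient = Idris, setting = in the foyer but has thing = the transcript; that refutes the reply.
(Fact (3) would refute a reading with focus on the recipient — but that is not what the question asks.)

5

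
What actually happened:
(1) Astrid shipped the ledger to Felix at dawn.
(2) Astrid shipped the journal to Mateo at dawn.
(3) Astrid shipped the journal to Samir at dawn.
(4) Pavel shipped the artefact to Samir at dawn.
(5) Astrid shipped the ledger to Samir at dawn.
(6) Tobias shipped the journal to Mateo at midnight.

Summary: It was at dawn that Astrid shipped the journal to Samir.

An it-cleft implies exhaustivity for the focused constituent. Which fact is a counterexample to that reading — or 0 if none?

0

Focus of the cleft: "at dawn" (the setting). Presupposed background: Astrid as agent and the journal as thing and Samir as recipient.
Exhaustivity: at dawn is the only setting satisfying that background.
No listed fact matches the background with a different setting. Exhaustivity holds.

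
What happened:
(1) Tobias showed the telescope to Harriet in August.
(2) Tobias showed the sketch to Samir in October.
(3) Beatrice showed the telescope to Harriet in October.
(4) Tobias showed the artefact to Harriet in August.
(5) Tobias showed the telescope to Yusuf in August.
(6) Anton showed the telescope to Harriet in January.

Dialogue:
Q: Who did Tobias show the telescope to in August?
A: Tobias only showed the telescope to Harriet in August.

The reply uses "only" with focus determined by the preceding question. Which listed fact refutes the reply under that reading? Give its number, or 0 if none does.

Answering "Who did ... to ...?" puts focus on the recipient — here, "Harriet".
"Only" then excludes alternative recipients while the background — same agent, thing, setting (Tobias / the telescope / in August) — is held fixed.
Fact (5) keeps same agent, thing, setting (Tobias / the telescope / in August) but has recipient = Yusuf; that refutes the reply.
(Fact (4) would refute a reading with focus on the thing — but that is not what the question asks.)

5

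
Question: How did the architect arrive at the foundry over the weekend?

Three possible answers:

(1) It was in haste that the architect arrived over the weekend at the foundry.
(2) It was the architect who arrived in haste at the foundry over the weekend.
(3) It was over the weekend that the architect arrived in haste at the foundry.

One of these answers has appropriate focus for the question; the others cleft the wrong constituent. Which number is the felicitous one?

The question word "how" targets the manner.
Option (1) clefts "in haste" — that matches what the question asks about.
Option (2) clefts "the architect" — the subject (agent), not what was asked.
Option (3) clefts "over the weekend" — the time, not what was asked.
So the congruent reply is (1).

1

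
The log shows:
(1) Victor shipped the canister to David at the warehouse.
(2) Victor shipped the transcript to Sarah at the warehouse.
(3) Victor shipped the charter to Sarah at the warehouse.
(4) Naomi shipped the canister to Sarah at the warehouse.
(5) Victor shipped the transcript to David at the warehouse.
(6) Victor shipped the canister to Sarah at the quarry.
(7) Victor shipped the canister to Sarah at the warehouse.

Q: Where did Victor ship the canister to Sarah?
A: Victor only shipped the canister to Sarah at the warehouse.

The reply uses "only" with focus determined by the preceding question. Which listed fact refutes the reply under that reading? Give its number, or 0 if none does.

Answering "Where did ...?" puts focus on the setting — here, "at the warehouse".
"Only" then excludes alternative settings while the background — agent = Victor, thing = the canister, recipient = Sarah — is held fixed.
Fact (6) keeps agent = Victor, thing = the canister, recipient = Sarah but has setting = at the quarry; that refutes the reply.
(Fact (1) would refute a reading with focus on the recipient — but that is not what the question asks.)

6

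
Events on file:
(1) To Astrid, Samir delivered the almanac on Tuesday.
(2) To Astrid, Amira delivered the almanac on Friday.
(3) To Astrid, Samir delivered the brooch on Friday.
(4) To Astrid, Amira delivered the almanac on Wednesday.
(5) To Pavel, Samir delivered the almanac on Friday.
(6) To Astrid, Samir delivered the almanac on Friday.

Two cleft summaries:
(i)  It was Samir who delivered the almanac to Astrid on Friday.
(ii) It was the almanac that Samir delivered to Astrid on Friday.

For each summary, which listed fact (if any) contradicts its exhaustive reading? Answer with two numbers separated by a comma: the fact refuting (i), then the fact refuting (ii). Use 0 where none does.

(i): focus "Samir". Looking for same thing, recipient, setting (the almanac / Astrid / on Friday) with some other agent — fact (2) has Amira there. Refuted.
(ii): focus "the almanac". Looking for same agent, recipient, setting (Samir / Astrid / on Friday) with some other thing — fact (3) has the brooch there. Refuted.

2, 3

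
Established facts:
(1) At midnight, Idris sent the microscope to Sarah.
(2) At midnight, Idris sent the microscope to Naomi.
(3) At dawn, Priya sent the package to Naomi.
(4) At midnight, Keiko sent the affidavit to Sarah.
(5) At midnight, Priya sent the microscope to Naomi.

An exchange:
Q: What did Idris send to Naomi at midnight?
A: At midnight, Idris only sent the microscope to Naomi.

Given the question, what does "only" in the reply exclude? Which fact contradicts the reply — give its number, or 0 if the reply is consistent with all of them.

0

The question "What did ...?" targets the thing, so in the reply the focus falls on "the microscope".
"Only" then excludes alternative things while the background — agent = Idris, recipient = Naomi, setting = at midnight — is held fixed.
No listed fact shares that background with another thing. Nothing contradicts the reply.
(Fact (1) would refute a reading with focus on the recipient — but that is not what the question asks.)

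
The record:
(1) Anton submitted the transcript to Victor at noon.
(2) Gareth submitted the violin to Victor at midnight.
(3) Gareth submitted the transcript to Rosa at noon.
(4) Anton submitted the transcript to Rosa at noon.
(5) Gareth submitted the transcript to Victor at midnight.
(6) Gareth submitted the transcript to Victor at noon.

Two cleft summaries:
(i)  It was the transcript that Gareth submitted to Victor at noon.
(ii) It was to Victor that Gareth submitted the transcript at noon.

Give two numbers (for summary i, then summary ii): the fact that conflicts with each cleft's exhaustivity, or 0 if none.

Summary (i) focuses "the transcript" (the thing); background Gareth as agent and Victor as recipient and at noon as setting. No fact matches that background with a different thing, so 0.
Summary (ii) focuses "Victor" (the recipient); background Gareth as agent and the transcript as thing and at noon as setting. Fact (3) matches that background with recipient = Rosa — refutes (ii).

0, 3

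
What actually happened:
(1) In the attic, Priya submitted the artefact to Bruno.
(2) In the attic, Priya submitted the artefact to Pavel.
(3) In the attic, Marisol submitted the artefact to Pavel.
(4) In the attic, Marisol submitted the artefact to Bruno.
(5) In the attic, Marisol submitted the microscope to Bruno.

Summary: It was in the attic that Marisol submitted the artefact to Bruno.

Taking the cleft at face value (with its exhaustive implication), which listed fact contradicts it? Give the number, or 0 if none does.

Focus of the cleft: "in the attic" (the setting). Presupposed background: Marisol as agent and the artefact as thing and Bruno as recipient.
The exhaustive reading says no other setting fits that background.
No listed fact matches the background with a different setting. Exhaustivity holds.

0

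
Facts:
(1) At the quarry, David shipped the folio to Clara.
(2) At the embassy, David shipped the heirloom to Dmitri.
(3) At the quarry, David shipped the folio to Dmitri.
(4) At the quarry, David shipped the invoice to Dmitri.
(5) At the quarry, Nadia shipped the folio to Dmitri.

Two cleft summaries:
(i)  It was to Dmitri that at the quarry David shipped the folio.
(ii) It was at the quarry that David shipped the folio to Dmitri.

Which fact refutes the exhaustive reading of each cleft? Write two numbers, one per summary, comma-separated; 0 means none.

1, 0

Summary (i) focuses "Dmitri" (the recipient); background agent = David, thing = the folio, setting = at the quarry. Fact (1) matches that background with recipient = Clara — refutes (i).
Summary (ii) focuses "at the quarry" (the setting); background agent = David, thing = the folio, recipient = Dmitri. No fact matches that background with a different setting, so 0.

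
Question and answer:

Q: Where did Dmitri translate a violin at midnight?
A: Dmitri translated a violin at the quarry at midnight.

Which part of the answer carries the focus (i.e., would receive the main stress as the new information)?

at the quarry

The wh-word "where" asks about the location.
In the answer, "Dmitri", "a violin" and "at midnight" are given — repeated from the question.
The constituent filling the location gap is "at the quarry"; that is the focus and would carry nuclear stress.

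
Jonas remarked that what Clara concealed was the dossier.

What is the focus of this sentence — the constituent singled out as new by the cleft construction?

In a pseudo-cleft "What ... was X", the post-copular constituent X is the focus.
Here the focus is "the dossier". The backgrounded (presupposed) material includes "Clara".

the dossier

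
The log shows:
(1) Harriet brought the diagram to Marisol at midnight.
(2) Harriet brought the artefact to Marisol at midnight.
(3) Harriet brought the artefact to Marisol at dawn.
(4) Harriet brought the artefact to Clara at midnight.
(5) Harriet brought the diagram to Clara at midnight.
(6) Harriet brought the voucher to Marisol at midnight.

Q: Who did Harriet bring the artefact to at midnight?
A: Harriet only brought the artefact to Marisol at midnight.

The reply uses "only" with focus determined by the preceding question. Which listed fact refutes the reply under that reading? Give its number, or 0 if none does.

Answering "Who did ... to ...?" puts focus on the recipient — here, "Marisol".
So "only" ranges over recipients; the rest (agent = Harriet, thing = the artefact, setting = at midnight) is presupposed.
Fact (4) keeps agent = Harriet, thing = the artefact, setting = at midnight but has recipient = Clara; that refutes the reply.
(Fact (3) would refute a reading with focus on the setting — but that is not what the question asks.)

4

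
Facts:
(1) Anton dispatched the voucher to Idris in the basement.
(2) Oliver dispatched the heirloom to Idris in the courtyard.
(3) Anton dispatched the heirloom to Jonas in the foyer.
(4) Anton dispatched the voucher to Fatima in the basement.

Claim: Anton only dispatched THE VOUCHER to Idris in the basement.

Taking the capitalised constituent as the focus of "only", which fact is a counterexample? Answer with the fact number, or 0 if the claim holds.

0

Focus (in capitals) is "the voucher" — the thing. "Only" excludes alternative things while holding fixed agent = Anton, recipient = Idris, setting = in the basement.
Every other fact changes something in the background, not just the thing. Nothing refutes the claim.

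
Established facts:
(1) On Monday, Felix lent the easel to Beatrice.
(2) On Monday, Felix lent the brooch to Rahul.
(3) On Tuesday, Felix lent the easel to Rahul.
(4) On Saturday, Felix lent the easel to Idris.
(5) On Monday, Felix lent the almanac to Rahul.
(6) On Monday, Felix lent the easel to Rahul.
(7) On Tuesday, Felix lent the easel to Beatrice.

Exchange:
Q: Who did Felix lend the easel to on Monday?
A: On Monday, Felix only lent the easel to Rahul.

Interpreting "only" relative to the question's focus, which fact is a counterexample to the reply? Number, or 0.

The question "Who did ... to ...?" targets the recipient, so in the reply the focus falls on "Rahul".
So "only" ranges over recipients; the rest (Felix as agent and the easel as thing and on Monday as setting) is presupposed.
Fact (1) keeps Felix as agent and the easel as thing and on Monday as setting but has recipient = Beatrice; that refutes the reply.
(Fact (2) would refute a reading with focus on the thing — but that is not what the question asks.)

1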